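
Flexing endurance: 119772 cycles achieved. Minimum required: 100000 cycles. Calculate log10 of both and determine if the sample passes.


Achieved: log10 = 5.08
Required: log10 = 5.00
Passes: Yes

log10(119772) = 5.08
log10(100000) = 5.00
Passes: Yes


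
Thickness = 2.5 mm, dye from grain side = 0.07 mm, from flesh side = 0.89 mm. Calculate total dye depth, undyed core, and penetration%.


Total dyed = 0.07 + 0.89 = 0.96 mm
Undyed core = 2.5 - 0.96 = 1.54 mm
Penetration = 0.96 / 2.5 x 100 = 38.4%


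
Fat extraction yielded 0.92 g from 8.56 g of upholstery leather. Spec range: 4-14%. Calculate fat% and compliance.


Fat content = 10.7%
Compliant: Yes

Fat% = 0.92 / 8.56 x 100 = 10.7%
Spec range: 4-14%
Compliant: Yes


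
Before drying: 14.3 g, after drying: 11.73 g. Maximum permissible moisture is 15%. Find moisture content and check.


Moisture content = 18.0%
Acceptable: No


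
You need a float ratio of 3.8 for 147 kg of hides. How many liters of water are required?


558.6 L


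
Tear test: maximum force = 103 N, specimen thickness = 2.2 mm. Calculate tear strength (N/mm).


Tear strength = force / thickness
Tear = 103 / 2.2 = 46.8 N/mm


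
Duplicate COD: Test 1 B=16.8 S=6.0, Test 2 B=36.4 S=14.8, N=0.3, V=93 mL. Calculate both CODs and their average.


COD1 = (16.8 - 6.0) x 0.3 x 8000 / 93 = 278.7 mg/L
COD2 = (36.4 - 14.8) x 0.3 x 8000 / 93 = 557.4 mg/L
Average = (278.7 + 557.4) / 2 = 418.1 mg/L


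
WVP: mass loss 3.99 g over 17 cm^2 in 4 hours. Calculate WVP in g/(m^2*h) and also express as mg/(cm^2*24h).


WVP = 3.99 / (17 x 4) x 10000 = 586.76 g/(m^2*h)
Mass loss in mg = 3.99 x 1000 = 3990 mg
Per cm^2 per 24h in mg: 3990 x 24 / (17 x 4) = 95760 / 68 = 1408.24 mg/(cm^2*24h)


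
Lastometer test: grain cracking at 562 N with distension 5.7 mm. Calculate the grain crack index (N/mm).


Grain crack index = force / distension
Index = 562 / 5.7 = 98.6 N/mm


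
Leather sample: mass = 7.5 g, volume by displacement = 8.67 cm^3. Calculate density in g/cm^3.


Density = mass / volume
Density = 7.5 / 8.67 = 0.865 g/cm^3


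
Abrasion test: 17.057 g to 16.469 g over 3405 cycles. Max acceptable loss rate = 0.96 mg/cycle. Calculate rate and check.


Rate = 0.173 mg/cycle
Passes: Yes


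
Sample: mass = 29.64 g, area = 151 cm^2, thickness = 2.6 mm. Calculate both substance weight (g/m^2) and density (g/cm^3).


SW = 29.64 / 151 x 10000 = 1962.9 g/m^2
Volume = 151 x 2.6 / 10 = 39.26 cm^3
Density = 29.64 / 39.26 = 0.755 g/cm^3


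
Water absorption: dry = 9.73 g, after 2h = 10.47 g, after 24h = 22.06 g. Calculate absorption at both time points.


WA (2h) = (10.47 - 9.73) / 9.73 x 100 = 7.6%
WA (24h) = (22.06 - 9.73) / 9.73 x 100 = 126.7%


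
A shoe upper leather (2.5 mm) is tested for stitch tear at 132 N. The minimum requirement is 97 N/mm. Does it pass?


STS = 52.8 N/mm
Passes: No


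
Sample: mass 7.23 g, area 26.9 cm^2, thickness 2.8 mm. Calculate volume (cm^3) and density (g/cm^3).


Volume = 7.532 cm^3
Density = 0.960 g/cm^3


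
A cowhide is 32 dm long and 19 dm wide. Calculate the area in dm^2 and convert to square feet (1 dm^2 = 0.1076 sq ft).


608 dm^2
65.42 sq ft


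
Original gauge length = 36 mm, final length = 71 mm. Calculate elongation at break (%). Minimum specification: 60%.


Elongation = 97.2%
Meets spec: Yes

Extension = 71 - 36 = 35 mm
Elongation = 35 / 36 x 100 = 97.2%
Minimum required: 60%
Meets specification: Yes


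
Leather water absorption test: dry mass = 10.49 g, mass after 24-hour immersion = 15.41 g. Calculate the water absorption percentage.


Water absorbed = 15.41 - 10.49 = 4.92 g
WA% = 4.92 / 10.49 x 100 = 46.9%


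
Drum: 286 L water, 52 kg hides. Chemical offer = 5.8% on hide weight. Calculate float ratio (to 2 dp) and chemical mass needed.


Float ratio = 286 / 52 = 5.50
Chemical = 52 x 5.8 / 100 = 3.016 kg


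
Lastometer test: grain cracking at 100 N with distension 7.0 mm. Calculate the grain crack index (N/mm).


Grain crack index = force / distension
Index = 100 / 7.0 = 14.3 N/mm


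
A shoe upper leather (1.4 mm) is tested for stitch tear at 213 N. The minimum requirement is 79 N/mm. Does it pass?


STS = 152.1 N/mm
Passes: Yes


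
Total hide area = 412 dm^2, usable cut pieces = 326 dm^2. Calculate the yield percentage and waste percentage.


Yield = 326 / 412 x 100 = 79.1%
Waste = 412 - 326 = 86 dm^2
Waste% = 100 - 79.1 = 20.9%


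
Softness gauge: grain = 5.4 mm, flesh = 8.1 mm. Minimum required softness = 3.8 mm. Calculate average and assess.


Average softness = 6.75 mm
Meets requirement: Yes

Average = (5.4 + 8.1) / 2 = 6.75 mm
Minimum = 3.8 mm
Meets requirement: Yes


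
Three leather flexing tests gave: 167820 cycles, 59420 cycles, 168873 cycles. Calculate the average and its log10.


Average = 132038 cycles
log10 = 5.12

Average = (167820 + 59420 + 168873) / 3 = 132038 cycles
log10(132038) = 5.12


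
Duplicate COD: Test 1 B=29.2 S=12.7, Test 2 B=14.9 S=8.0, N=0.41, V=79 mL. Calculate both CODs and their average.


COD1 = 685.1 mg/L
COD2 = 286.5 mg/L
Average = 485.8 mg/L

COD1 = (29.2 - 12.7) x 0.41 x 8000 / 79 = 685.1 mg/L
COD2 = (14.9 - 8.0) x 0.41 x 8000 / 79 = 286.5 mg/L
Average = (685.1 + 286.5) / 2 = 485.8 mg/L


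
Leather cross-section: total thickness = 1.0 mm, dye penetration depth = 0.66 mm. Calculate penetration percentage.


Penetration% = 0.66 / 1.0 x 100
Penetration = 66.0%


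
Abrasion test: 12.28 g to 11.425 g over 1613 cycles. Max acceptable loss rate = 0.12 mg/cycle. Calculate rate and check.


Loss = 12.28 - 11.425 = 0.855 g
Rate = 0.855 g / 1613 cycles x 1000 = 0.530 mg/cycle
Max = 0.12 mg/cycle
Passes: No


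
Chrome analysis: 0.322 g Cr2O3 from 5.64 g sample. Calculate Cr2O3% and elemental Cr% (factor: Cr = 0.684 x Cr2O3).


Cr2O3% = 0.322 / 5.64 x 100 = 5.71%
Cr% = 5.71 x 0.684 = 3.91%


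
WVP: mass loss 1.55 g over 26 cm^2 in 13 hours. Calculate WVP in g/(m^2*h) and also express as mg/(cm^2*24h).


WVP = 45.86 g/(m^2*h)
Daily rate = 110.06 mg/(cm^2*24h)


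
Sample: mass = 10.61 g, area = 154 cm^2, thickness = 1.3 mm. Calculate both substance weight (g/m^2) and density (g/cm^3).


SW = 10.61 / 154 x 10000 = 689.0 g/m^2
Volume = 154 x 1.3 / 10 = 20.02 cm^3
Density = 10.61 / 20.02 = 0.530 g/cm^3


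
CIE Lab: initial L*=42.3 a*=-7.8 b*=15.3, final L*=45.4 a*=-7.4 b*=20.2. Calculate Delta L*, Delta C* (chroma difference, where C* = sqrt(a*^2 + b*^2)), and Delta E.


Delta L* = 45.4 - 42.3 = 3.1
C1* = sqrt((-7.8)^2 + (15.3)^2) = 17.174
C2* = sqrt((-7.4)^2 + (20.2)^2) = 21.513
Delta C* = 21.513 - 17.174 = 4.34
Delta E = sqrt((3.1)^2 + (0.4)^2 + (4.9)^2) = 5.81


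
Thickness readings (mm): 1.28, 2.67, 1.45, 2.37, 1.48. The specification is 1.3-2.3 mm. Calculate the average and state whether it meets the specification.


Average = 1.85 mm
Within specification: Yes

Sum = 9.25
Average = 9.25 / 5 = 1.85 mm
Specification range: 1.3 to 2.3 mm
Within spec: Yes


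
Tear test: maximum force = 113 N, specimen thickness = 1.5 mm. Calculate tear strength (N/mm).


75.3 N/mm

Tear strength = force / thickness
Tear = 113 / 1.5 = 75.3 N/mm


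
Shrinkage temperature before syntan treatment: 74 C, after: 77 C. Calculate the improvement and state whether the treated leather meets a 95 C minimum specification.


Improvement = 3 C
Meets 95 C spec: No


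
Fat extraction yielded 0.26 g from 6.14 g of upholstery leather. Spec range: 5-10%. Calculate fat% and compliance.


Fat% = 0.26 / 6.14 x 100 = 4.2%
Spec range: 5-10%
Compliant: No


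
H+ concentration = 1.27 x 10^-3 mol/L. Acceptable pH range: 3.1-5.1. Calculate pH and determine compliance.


pH = 2.90
Compliant: No

pH = -log10(1.27 x 10^-3) = 2.90
Range: 3.1 to 5.1
Compliant: No


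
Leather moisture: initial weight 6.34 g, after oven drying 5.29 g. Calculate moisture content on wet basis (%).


16.6%

Moisture = 6.34 - 5.29 = 1.05 g
MC = 1.05 / 6.34 x 100 = 16.6%


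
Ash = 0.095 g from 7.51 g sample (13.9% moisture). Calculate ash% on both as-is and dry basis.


As-is ash% = 0.095 / 7.51 x 100 = 1.26%
Dry mass = 7.51 x (100 - 13.9) / 100 = 6.46611 g
Dry-basis ash% = 0.095 / 6.46611 x 100 = 1.47%


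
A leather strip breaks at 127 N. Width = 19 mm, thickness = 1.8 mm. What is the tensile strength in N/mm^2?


3.71 N/mm^2

Cross-sectional area = 19 x 1.8 = 34.2 mm^2
Tensile strength = 127 / 34.2 = 3.71 N/mm^2


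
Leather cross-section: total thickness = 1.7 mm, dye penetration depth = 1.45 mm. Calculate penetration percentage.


Penetration% = 1.45 / 1.7 x 100
Penetration = 85.3%


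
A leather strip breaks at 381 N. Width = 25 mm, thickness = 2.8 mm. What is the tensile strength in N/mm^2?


Cross-sectional area = 25 x 2.8 = 70.0 mm^2
Tensile strength = 381 / 70.0 = 5.44 N/mm^2


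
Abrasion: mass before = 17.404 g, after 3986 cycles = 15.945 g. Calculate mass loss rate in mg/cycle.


Mass loss = 17.404 - 15.945 = 1.459 g
Rate = 1.459 / 3986 x 1000 = 0.366 mg/cycle


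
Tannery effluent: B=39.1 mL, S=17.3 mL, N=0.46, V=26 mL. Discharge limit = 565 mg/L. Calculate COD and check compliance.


COD = (39.1 - 17.3) x 0.46 x 8000 / 26 = 3085.5 mg/L
Limit: 565 mg/L
Compliant: No


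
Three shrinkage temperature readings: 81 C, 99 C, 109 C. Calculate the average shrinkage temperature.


Average = (81 + 99 + 109) / 3
Average = 289 / 3 = 96.3 C


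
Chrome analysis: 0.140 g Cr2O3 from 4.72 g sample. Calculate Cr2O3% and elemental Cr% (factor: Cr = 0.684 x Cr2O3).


Cr2O3% = 0.140 / 4.72 x 100 = 2.97%
Cr% = 2.97 x 0.684 = 2.03%


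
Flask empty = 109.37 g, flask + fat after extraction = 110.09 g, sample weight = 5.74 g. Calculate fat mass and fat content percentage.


Fat mass = 110.09 - 109.37 = 0.72 g
Fat% = 0.72 / 5.74 x 100 = 12.5%


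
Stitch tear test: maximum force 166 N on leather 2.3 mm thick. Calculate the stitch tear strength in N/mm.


Stitch tear strength = force / thickness
STS = 166 / 2.3 = 72.2 N/mm


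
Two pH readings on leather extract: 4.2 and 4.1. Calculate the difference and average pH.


Difference = |4.2 - 4.1| = 0.1
Average = (4.2 + 4.1) / 2 = 4.15


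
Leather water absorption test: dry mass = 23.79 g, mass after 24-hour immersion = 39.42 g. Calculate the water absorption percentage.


Water absorbed = 39.42 - 23.79 = 15.63 g
WA% = 15.63 / 23.79 x 100 = 65.7%


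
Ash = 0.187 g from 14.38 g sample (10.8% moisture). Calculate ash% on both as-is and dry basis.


As-is ash% = 0.187 / 14.38 x 100 = 1.30%
Dry mass = 14.38 x (100 - 10.8) / 100 = 12.82696 g
Dry-basis ash% = 0.187 / 12.82696 x 100 = 1.46%


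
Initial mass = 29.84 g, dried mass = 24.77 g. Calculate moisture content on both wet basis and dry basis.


Moisture lost = 29.84 - 24.77 = 5.07 g
Wet basis MC = 5.07 / 29.84 x 100 = 17.0%
Dry basis MC = 5.07 / 24.77 x 100 = 20.5%


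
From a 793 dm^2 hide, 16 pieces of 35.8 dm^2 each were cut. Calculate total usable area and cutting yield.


Total usable = 16 x 35.8 = 572.8 dm^2
Yield = 572.8 / 793 x 100 = 72.2%


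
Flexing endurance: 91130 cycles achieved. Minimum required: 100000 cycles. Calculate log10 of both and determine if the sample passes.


Achieved: log10 = 4.96
Required: log10 = 5.00
Passes: No


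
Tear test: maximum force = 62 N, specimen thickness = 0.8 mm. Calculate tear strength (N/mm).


Tear strength = force / thickness
Tear = 62 / 0.8 = 77.5 N/mm


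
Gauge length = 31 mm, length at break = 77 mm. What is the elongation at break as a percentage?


148.4%

Extension = 77 - 31 = 46 mm
Elongation = 46 / 31 x 100 = 148.4%


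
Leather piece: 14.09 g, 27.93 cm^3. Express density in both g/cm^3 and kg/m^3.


Density = 14.09 / 27.93 = 0.504 g/cm^3
Convert: 0.504 x 1000 = 504 kg/m^3


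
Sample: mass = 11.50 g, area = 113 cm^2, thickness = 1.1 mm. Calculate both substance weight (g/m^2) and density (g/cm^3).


SW = 11.50 / 113 x 10000 = 1017.7 g/m^2
Volume = 113 x 1.1 / 10 = 12.43 cm^3
Density = 11.50 / 12.43 = 0.925 g/cm^3


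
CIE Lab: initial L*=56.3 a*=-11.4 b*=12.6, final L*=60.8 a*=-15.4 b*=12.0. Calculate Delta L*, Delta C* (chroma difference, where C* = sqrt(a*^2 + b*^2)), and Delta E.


Delta L* = 4.5
Delta C* = 2.53
Delta E = 6.05

Delta L* = 60.8 - 56.3 = 4.5
C1* = sqrt((-11.4)^2 + (12.6)^2) = 16.992
C2* = sqrt((-15.4)^2 + (12.0)^2) = 19.523
Delta C* = 19.523 - 16.992 = 2.53
Delta E = sqrt((4.5)^2 + (-4.0)^2 + (-0.6)^2) = 6.05


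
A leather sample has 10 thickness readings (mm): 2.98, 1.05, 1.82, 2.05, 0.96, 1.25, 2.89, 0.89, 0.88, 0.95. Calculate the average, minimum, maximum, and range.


Average = 1.57 mm
Min = 0.88 mm
Max = 2.98 mm
Range = 2.10 mm

Sum = 15.72
Average = 15.72 / 10 = 1.57 mm
Minimum = 0.88 mm
Maximum = 2.98 mm
Range = 2.98 - 0.88 = 2.10 mm


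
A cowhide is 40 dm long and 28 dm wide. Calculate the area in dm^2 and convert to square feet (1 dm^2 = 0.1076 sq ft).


Area = 40 x 28 = 1120 dm^2
Conversion: 1120 x 0.1076 = 120.51 sq ft


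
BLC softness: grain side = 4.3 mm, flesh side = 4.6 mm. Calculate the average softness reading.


Average = (4.3 + 4.6) / 2
Average = 4.45 mm


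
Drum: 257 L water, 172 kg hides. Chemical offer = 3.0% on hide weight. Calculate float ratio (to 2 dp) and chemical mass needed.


Float ratio = 257 / 172 = 1.49
Chemical = 172 x 3.0 / 100 = 5.16 kg


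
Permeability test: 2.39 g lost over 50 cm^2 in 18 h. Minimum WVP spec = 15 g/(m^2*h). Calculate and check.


WVP = 26.56 g/(m^2*h)
Meets specification: Yes


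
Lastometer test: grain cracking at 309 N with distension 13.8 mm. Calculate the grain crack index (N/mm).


22.4 N/mm


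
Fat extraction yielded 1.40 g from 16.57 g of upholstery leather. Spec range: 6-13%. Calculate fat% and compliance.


Fat% = 1.40 / 16.57 x 100 = 8.4%
Spec range: 6-13%
Compliant: Yes


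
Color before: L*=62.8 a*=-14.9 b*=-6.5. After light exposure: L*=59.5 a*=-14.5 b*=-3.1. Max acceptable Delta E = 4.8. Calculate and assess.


dL = -3.3, da = 0.4, db = 3.4
dE = sqrt((-3.3)^2 + (0.4)^2 + (3.4)^2) = 4.75
Max = 4.8
Passes: Yes


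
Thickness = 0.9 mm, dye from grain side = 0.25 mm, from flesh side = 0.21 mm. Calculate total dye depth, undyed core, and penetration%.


Total dyed = 0.46 mm
Undyed core = 0.44 mm
Penetration = 51.1%


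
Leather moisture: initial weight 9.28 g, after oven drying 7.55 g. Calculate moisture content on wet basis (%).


Moisture = 9.28 - 7.55 = 1.73 g
MC = 1.73 / 9.28 x 100 = 18.6%


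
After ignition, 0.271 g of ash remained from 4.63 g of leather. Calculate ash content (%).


5.85%


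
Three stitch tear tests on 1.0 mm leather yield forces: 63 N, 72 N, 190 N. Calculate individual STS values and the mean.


STS1 = 63.0 N/mm
STS2 = 72.0 N/mm
STS3 = 190.0 N/mm
Mean = 108.3 N/mm


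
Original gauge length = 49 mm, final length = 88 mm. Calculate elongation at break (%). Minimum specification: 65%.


Elongation = 79.6%
Meets spec: Yes


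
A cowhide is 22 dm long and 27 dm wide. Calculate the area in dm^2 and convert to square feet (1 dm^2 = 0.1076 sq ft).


594 dm^2
63.91 sq ft

Area = 22 x 27 = 594 dm^2
Conversion: 594 x 0.1076 = 63.91 sq ft


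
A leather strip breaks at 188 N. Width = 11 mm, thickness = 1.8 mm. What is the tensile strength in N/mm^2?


9.49 N/mm^2

Cross-sectional area = 11 x 1.8 = 19.8 mm^2
Tensile strength = 188 / 19.8 = 9.49 N/mm^2


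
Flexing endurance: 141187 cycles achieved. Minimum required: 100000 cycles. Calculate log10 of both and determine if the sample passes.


Achieved: log10 = 5.15
Required: log10 = 5.00
Passes: Yes


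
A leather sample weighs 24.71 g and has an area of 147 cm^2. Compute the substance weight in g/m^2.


1681.0 g/m^2


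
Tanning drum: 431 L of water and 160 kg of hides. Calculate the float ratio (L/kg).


Float ratio = water / hide weight
Ratio = 431 / 160 = 2.7


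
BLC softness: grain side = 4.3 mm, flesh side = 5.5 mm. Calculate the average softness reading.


Average = (4.3 + 5.5) / 2
Average = 4.90 mm


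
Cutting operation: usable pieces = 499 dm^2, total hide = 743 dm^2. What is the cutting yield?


67.2%

Yield = usable / total x 100
Yield = 499 / 743 x 100 = 67.2%


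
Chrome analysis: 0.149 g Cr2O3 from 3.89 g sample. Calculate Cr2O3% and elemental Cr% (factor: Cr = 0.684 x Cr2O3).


Cr2O3% = 0.149 / 3.89 x 100 = 3.83%
Cr% = 3.83 x 0.684 = 2.62%


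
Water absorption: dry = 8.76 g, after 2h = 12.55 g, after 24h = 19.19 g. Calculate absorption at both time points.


WA (2h) = (12.55 - 8.76) / 8.76 x 100 = 43.3%
WA (24h) = (19.19 - 8.76) / 8.76 x 100 = 119.1%


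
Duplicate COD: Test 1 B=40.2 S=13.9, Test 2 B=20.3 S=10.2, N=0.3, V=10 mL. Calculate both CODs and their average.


COD1 = (40.2 - 13.9) x 0.3 x 8000 / 10 = 6312.0 mg/L
COD2 = (20.3 - 10.2) x 0.3 x 8000 / 10 = 2424.0 mg/L
Average = (6312.0 + 2424.0) / 2 = 4368.0 mg/L


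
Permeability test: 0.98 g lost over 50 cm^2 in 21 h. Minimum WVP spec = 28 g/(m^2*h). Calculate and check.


WVP = 9.33 g/(m^2*h)
Meets specification: No


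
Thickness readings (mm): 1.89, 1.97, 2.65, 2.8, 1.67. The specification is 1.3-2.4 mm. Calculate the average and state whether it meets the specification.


Average = 2.20 mm
Within specification: Yes


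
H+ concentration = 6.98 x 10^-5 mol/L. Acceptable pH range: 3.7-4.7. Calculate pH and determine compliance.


pH = -log10(6.98 x 10^-5) = 4.16
Range: 3.7 to 4.7
Compliant: Yes


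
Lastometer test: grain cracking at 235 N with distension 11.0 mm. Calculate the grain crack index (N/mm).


21.4 N/mm

Grain crack index = force / distension
Index = 235 / 11.0 = 21.4 N/mm


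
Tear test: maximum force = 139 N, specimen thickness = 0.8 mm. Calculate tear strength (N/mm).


Tear strength = force / thickness
Tear = 139 / 0.8 = 173.8 N/mm


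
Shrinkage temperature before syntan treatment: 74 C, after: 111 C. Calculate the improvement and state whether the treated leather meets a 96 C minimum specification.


Improvement = 37 C
Meets 96 C spec: Yes

Improvement = 111 - 74 = 37 C
Spec check: 111 C >= 96 C? Yes


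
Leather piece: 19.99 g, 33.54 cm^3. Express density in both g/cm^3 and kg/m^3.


0.596 g/cm^3
596 kg/m^3


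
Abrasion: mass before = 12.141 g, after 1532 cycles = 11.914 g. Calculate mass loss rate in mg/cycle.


Mass loss = 12.141 - 11.914 = 0.227 g
Rate = 0.227 / 1532 x 1000 = 0.148 mg/cycle


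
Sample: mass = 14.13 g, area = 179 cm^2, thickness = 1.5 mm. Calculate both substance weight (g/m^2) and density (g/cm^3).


Substance weight = 789.4 g/m^2
Density = 0.526 g/cm^3


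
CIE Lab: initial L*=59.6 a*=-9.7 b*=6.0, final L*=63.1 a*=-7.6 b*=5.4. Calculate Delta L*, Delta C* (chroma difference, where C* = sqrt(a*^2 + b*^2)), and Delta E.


Delta L* = 3.5
Delta C* = -2.08
Delta E = 4.13


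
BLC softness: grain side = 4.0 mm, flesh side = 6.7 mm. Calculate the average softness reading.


5.35 mm


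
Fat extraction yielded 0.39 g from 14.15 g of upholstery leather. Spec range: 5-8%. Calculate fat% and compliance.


Fat% = 0.39 / 14.15 x 100 = 2.8%
Spec range: 5-8%
Compliant: No


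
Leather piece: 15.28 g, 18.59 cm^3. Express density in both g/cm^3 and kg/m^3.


Density = 15.28 / 18.59 = 0.822 g/cm^3
Convert: 0.822 x 1000 = 822 kg/m^3


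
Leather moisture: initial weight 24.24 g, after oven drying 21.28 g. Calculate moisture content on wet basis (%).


Moisture = 24.24 - 21.28 = 2.96 g
MC = 2.96 / 24.24 x 100 = 12.2%


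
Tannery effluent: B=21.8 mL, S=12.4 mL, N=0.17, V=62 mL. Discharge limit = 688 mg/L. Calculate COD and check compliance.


COD = 206.2 mg/L
Compliant: Yes

COD = (21.8 - 12.4) x 0.17 x 8000 / 62 = 206.2 mg/L
Limit: 688 mg/L
Compliant: Yes


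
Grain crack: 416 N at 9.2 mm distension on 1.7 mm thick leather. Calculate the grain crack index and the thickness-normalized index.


Crack index = 45.2 N/mm
Normalized index = 26.6 N/mm per mm

Crack index = 416 / 9.2 = 45.2 N/mm
Normalized = 45.2 / 1.7 = 26.6 N/mm per mm


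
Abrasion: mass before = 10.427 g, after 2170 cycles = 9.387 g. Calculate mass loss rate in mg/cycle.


Mass loss = 10.427 - 9.387 = 1.040 g
Rate = 1.040 / 2170 x 1000 = 0.479 mg/cycle


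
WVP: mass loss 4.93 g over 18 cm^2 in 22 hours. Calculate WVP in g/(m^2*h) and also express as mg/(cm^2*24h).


WVP = 4.93 / (18 x 22) x 10000 = 124.49 g/(m^2*h)
Mass loss in mg = 4.93 x 1000 = 4930 mg
Per cm^2 per 24h in mg: 4930 x 24 / (18 x 22) = 118320 / 396 = 298.79 mg/(cm^2*24h)


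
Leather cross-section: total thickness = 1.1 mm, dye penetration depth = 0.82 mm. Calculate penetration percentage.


74.5%

Penetration% = 0.82 / 1.1 x 100
Penetration = 74.5%


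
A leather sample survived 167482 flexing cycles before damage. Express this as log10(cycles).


5.22

log10(167482) = 5.22


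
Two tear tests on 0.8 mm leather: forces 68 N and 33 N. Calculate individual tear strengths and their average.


Tear 1 = 68 / 0.8 = 85.0 N/mm
Tear 2 = 33 / 0.8 = 41.3 N/mm
Average = (85.0 + 41.3) / 2 = 63.2 N/mm


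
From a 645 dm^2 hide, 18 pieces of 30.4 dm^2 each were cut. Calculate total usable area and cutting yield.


Total usable = 18 x 30.4 = 547.2 dm^2
Yield = 547.2 / 645 x 100 = 84.8%


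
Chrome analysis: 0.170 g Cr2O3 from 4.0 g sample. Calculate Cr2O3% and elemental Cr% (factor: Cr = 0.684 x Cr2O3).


Cr2O3% = 0.170 / 4.0 x 100 = 4.25%
Cr% = 4.25 x 0.684 = 2.91%


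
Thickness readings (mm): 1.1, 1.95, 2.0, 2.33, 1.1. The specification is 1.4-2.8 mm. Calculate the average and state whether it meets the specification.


Sum = 8.48
Average = 8.48 / 5 = 1.70 mm
Specification range: 1.4 to 2.8 mm
Within spec: Yes


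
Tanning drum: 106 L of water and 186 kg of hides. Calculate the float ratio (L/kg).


Float ratio = water / hide weight
Ratio = 106 / 186 = 0.6


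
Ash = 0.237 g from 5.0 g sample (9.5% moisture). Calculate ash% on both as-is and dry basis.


As-is ash = 4.74%
Dry-basis ash = 5.24%


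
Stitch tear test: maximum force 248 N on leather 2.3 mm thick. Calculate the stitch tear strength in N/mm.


107.8 N/mm

Stitch tear strength = force / thickness
STS = 248 / 2.3 = 107.8 N/mm


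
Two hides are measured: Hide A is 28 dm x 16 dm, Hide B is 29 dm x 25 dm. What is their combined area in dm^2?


Hide A area = 28 x 16 = 448 dm^2
Hide B area = 29 x 25 = 725 dm^2
Total = 448 + 725 = 1173 dm^2


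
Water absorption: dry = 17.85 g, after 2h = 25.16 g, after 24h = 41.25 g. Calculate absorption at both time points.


2h absorption = 41.0%
24h absorption = 131.1%

WA (2h) = (25.16 - 17.85) / 17.85 x 100 = 41.0%
WA (24h) = (41.25 - 17.85) / 17.85 x 100 = 131.1%


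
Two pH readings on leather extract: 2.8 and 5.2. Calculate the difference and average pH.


Difference = |2.8 - 5.2| = 2.4
Average = (2.8 + 5.2) / 2 = 4.00


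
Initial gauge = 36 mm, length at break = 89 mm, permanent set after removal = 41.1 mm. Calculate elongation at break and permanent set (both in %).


Elongation at break = 147.2%
Permanent set = 14.2%

Elongation at break = (89 - 36) / 36 x 100 = 147.2%
Permanent set = (41.1 - 36) / 36 x 100 = 14.2%


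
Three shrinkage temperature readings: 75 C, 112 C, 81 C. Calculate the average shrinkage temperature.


89.3 C

Average = (75 + 112 + 81) / 3
Average = 268 / 3 = 89.3 C


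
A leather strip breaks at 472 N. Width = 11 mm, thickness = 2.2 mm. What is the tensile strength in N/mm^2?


Cross-sectional area = 11 x 2.2 = 24.2 mm^2
Tensile strength = 472 / 24.2 = 19.50 N/mm^2


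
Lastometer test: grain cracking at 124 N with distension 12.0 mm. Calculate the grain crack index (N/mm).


10.3 N/mm


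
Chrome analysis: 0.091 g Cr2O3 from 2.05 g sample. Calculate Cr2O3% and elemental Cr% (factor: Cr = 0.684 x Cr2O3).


Cr2O3 = 4.44%
Cr = 3.04%


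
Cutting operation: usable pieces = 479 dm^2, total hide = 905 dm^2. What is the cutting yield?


52.9%

Yield = usable / total x 100
Yield = 479 / 905 x 100 = 52.9%


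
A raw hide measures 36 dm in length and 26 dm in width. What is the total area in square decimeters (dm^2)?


Area = length x width
Area = 36 x 26 = 936 dm^2


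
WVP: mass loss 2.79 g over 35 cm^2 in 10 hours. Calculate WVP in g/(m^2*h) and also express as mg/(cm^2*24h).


WVP = 2.79 / (35 x 10) x 10000 = 79.71 g/(m^2*h)
Mass loss in mg = 2.79 x 1000 = 2790 mg
Per cm^2 per 24h in mg: 2790 x 24 / (35 x 10) = 66960 / 350 = 191.31 mg/(cm^2*24h)


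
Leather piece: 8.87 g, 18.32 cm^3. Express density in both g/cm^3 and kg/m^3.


Density = 8.87 / 18.32 = 0.484 g/cm^3
Convert: 0.484 x 1000 = 484 kg/m^3


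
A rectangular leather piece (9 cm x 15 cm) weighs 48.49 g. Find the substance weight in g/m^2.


Area = 9 x 15 = 135 cm^2
SW = 48.49 / 135 x 10000 = 3591.9 g/m^2


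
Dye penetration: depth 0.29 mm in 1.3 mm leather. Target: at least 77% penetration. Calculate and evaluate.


Penetration = 22.3%
Meets target: No


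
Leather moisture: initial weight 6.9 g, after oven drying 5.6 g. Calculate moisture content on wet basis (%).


18.8%

Moisture = 6.9 - 5.6 = 1.30 g
MC = 1.30 / 6.9 x 100 = 18.8%


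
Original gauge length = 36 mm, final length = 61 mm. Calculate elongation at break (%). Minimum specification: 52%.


Elongation = 69.4%
Meets spec: Yes


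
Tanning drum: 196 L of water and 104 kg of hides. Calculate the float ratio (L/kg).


1.9

Float ratio = water / hide weight
Ratio = 196 / 104 = 1.9


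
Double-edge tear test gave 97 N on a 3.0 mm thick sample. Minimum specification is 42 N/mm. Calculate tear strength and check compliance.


Tear strength = 32.3 N/mm
Compliant: No

Tear strength = 97 / 3.0 = 32.3 N/mm
Required minimum = 42 N/mm
Compliant: No


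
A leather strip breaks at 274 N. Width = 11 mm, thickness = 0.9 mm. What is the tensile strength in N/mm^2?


27.68 N/mm^2


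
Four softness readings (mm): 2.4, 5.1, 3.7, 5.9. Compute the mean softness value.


Sum = 2.4 + 5.1 + 3.7 + 5.9
Mean = 17.1 / 4 = 4.28 mm


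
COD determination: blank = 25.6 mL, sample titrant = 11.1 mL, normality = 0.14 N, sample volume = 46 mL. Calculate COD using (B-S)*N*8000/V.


COD = (25.6 - 11.1) x 0.14 x 8000 / 46
COD = 14.5 x 0.14 x 8000 / 46
COD = 353.0 mg/L


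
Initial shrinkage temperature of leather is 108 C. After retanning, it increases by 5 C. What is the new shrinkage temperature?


113 C


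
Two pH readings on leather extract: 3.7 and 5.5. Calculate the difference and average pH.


Difference = 1.8
Average pH = 4.60


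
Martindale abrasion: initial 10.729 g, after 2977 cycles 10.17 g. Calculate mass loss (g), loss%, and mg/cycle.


Mass loss = 0.559 g
Loss = 5.21%
Rate = 0.188 mg/cycle


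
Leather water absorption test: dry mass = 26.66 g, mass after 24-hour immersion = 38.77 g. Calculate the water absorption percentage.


Water absorbed = 38.77 - 26.66 = 12.11 g
WA% = 12.11 / 26.66 x 100 = 45.4%


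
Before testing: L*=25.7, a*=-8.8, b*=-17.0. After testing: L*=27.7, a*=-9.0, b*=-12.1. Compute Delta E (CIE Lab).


dL = 27.7 - 25.7 = 2.0
da = -9.0 - (-8.8) = -0.2
db = -12.1 - (-17.0) = 4.9
dE = sqrt((2.0)^2 + (-0.2)^2 + (4.9)^2) = 5.30


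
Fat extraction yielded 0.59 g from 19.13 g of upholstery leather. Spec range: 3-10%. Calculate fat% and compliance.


Fat% = 0.59 / 19.13 x 100 = 3.1%
Spec range: 3-10%
Compliant: Yes


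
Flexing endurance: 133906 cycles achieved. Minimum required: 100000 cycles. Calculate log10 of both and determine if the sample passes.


log10(133906) = 5.13
log10(100000) = 5.00
Passes: Yes


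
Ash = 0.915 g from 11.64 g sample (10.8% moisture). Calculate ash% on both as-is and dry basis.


As-is ash = 7.86%
Dry-basis ash = 8.81%

As-is ash% = 0.915 / 11.64 x 100 = 7.86%
Dry mass = 11.64 x (100 - 10.8) / 100 = 10.38288 g
Dry-basis ash% = 0.915 / 10.38288 x 100 = 8.81%


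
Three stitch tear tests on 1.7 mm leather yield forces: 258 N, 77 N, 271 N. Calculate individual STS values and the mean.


STS1 = 151.8 N/mm
STS2 = 45.3 N/mm
STS3 = 159.4 N/mm
Mean = 118.8 N/mm


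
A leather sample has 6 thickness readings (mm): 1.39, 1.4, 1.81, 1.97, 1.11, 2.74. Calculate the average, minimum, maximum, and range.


Sum = 10.42
Average = 10.42 / 6 = 1.74 mm
Minimum = 1.11 mm
Maximum = 2.74 mm
Range = 2.74 - 1.11 = 1.63 mm


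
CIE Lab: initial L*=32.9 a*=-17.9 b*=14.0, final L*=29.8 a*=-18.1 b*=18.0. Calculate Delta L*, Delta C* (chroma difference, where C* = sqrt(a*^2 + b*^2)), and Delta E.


Delta L* = -3.1
Delta C* = 2.80
Delta E = 5.06


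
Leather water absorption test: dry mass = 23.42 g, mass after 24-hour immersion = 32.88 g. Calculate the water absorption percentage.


Water absorbed = 32.88 - 23.42 = 9.46 g
WA% = 9.46 / 23.42 x 100 = 40.4%


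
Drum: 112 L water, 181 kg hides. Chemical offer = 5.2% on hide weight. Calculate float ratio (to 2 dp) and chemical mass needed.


Float ratio = 0.62
Chemical needed = 9.412 kg


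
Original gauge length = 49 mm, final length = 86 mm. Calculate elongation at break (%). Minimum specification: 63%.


Extension = 86 - 49 = 37 mm
Elongation = 37 / 49 x 100 = 75.5%
Minimum required: 63%
Meets specification: Yes


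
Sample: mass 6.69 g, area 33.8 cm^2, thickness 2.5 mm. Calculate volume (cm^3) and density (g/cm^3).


Volume = 8.450 cm^3
Density = 0.792 g/cm^3

Thickness in cm = 2.5 / 10 = 0.25 cm
Volume = 33.8 x 0.25 = 8.450 cm^3
Density = 6.69 / 8.450 = 0.792 g/cm^3


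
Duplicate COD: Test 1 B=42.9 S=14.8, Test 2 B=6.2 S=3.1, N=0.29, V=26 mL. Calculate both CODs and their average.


COD1 = 2507.4 mg/L
COD2 = 276.6 mg/L
Average = 1392.0 mg/L


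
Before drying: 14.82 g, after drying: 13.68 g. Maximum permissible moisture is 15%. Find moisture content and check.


Moisture content = 7.7%
Acceptable: Yes


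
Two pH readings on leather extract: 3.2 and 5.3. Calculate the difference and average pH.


Difference = |3.2 - 5.3| = 2.1
Average = (3.2 + 5.3) / 2 = 4.25


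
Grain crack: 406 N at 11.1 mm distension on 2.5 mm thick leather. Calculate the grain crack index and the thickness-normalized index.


Crack index = 36.6 N/mm
Normalized index = 14.6 N/mm per mm

Crack index = 406 / 11.1 = 36.6 N/mm
Normalized = 36.6 / 2.5 = 14.6 N/mm per mm


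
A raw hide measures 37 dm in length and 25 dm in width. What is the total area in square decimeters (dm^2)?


925 dm^2


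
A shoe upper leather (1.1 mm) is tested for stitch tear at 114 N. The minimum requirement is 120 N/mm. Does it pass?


STS = 114 / 1.1 = 103.6 N/mm
Minimum required: 120 N/mm
Passes: No


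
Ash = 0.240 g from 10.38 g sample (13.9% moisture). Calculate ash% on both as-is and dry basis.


As-is ash = 2.31%
Dry-basis ash = 2.69%


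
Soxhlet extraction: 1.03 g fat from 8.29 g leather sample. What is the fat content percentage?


Fat content = 1.03 / 8.29 x 100
Fat = 12.4%


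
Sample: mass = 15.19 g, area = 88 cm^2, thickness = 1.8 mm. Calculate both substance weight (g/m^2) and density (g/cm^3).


Substance weight = 1726.1 g/m^2
Density = 0.959 g/cm^3


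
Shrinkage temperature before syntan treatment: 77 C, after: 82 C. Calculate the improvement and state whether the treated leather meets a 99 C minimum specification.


Improvement = 82 - 77 = 5 C
Spec check: 82 C >= 99 C? No


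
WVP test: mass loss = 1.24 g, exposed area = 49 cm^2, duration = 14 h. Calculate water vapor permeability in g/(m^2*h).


18.08 g/(m^2*h)


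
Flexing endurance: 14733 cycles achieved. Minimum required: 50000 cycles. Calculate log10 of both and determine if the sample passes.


log10(14733) = 4.17
log10(50000) = 4.70
Passes: No


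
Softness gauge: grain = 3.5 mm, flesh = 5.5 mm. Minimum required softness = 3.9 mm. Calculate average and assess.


Average softness = 4.50 mm
Meets requirement: Yes

Average = (3.5 + 5.5) / 2 = 4.50 mm
Minimum = 3.9 mm
Meets requirement: Yes


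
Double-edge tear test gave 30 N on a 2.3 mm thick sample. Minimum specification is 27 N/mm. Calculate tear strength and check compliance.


Tear strength = 13.0 N/mm
Compliant: No


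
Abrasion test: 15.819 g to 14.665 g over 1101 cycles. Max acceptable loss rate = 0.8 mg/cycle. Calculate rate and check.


Loss = 15.819 - 14.665 = 1.154 g
Rate = 1.154 g / 1101 cycles x 1000 = 1.048 mg/cycle
Max = 0.8 mg/cycle
Passes: No


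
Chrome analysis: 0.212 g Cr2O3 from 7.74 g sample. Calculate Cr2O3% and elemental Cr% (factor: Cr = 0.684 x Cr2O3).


Cr2O3% = 0.212 / 7.74 x 100 = 2.74%
Cr% = 2.74 x 0.684 = 1.87%


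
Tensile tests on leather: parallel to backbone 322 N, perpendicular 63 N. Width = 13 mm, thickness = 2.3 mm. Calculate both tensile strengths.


Parallel = 10.77 N/mm^2
Perpendicular = 2.11 N/mm^2

Area = 13 x 2.3 = 29.9 mm^2
TS (parallel) = 322 / 29.9 = 10.77 N/mm^2
TS (perpendicular) = 63 / 29.9 = 2.11 N/mm^2


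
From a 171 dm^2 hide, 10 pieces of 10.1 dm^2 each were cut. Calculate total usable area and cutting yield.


Total usable = 10 x 10.1 = 101.0 dm^2
Yield = 101.0 / 171 x 100 = 59.1%


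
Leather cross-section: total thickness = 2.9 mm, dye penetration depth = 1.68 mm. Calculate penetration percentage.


57.9%


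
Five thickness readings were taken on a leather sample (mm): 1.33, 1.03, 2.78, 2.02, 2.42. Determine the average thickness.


1.92 mm

Sum = 1.33 + 1.03 + 2.78 + 2.02 + 2.42 = 9.58
Average = 9.58 / 5 = 1.92 mm


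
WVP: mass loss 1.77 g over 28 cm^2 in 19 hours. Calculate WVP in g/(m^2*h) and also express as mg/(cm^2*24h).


WVP = 1.77 / (28 x 19) x 10000 = 33.27 g/(m^2*h)
Mass loss in mg = 1.77 x 1000 = 1770 mg
Per cm^2 per 24h in mg: 1770 x 24 / (28 x 19) = 42480 / 532 = 79.85 mg/(cm^2*24h)


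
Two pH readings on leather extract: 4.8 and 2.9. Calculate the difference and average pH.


Difference = 1.9
Average pH = 3.85

Difference = |4.8 - 2.9| = 1.9
Average = (4.8 + 2.9) / 2 = 3.85


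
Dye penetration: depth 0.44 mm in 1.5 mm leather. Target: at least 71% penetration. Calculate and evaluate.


Penetration = 0.44 / 1.5 x 100 = 29.3%
Target: 71%
Meets target: No


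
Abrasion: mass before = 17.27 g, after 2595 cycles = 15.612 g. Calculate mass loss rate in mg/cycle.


Mass loss = 17.27 - 15.612 = 1.658 g
Rate = 1.658 / 2595 x 1000 = 0.639 mg/cycle


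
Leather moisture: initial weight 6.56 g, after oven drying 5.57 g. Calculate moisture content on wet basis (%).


Moisture = 6.56 - 5.57 = 0.99 g
MC = 0.99 / 6.56 x 100 = 15.1%


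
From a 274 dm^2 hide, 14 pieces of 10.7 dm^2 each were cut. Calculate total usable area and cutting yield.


Total usable = 14 x 10.7 = 149.8 dm^2
Yield = 149.8 / 274 x 100 = 54.7%


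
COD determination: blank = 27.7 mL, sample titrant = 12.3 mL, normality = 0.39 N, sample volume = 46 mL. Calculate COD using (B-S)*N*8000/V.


COD = (27.7 - 12.3) x 0.39 x 8000 / 46
COD = 15.4 x 0.39 x 8000 / 46
COD = 1044.5 mg/L


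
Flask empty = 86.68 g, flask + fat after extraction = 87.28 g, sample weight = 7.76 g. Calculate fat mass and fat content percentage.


Fat mass = 0.60 g
Fat content = 7.7%

Fat mass = 87.28 - 86.68 = 0.60 g
Fat% = 0.60 / 7.76 x 100 = 7.7%


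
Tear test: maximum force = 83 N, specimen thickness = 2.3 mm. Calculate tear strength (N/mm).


36.1 N/mm


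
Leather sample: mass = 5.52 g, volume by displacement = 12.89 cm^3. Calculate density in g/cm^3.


Density = mass / volume
Density = 5.52 / 12.89 = 0.428 g/cm^3


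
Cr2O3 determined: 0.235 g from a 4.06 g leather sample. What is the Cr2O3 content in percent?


Cr2O3% = 0.235 / 4.06 x 100
Cr2O3% = 5.79%


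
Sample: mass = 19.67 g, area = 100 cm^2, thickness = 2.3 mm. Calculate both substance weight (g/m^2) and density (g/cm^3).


Substance weight = 1967.0 g/m^2
Density = 0.855 g/cm^3

SW = 19.67 / 100 x 10000 = 1967.0 g/m^2
Volume = 100 x 2.3 / 10 = 23.00 cm^3
Density = 19.67 / 23.00 = 0.855 g/cm^3


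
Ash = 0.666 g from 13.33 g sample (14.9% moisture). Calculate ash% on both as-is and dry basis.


As-is ash% = 0.666 / 13.33 x 100 = 5.00%
Dry mass = 13.33 x (100 - 14.9) / 100 = 11.34383 g
Dry-basis ash% = 0.666 / 11.34383 x 100 = 5.87%


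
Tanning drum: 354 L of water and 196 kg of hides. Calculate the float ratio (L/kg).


Float ratio = water / hide weight
Ratio = 354 / 196 = 1.8


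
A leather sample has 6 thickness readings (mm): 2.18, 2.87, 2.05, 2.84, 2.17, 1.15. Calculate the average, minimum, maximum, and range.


Sum = 13.26
Average = 13.26 / 6 = 2.21 mm
Minimum = 1.15 mm
Maximum = 2.87 mm
Range = 2.87 - 1.15 = 1.72 mm


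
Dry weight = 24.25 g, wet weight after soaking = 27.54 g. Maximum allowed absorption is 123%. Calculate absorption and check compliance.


WA = (27.54 - 24.25) / 24.25 x 100 = 13.6%
Maximum allowed: 123%
Compliant: Yes


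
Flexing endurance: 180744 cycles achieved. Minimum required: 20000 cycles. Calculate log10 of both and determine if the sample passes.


log10(180744) = 5.26
log10(20000) = 4.30
Passes: Yes


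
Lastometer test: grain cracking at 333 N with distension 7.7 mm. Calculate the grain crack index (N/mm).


Grain crack index = force / distension
Index = 333 / 7.7 = 43.2 N/mm


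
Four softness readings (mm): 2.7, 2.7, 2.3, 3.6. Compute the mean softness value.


Sum = 2.7 + 2.7 + 2.3 + 3.6
Mean = 11.3 / 4 = 2.83 mm


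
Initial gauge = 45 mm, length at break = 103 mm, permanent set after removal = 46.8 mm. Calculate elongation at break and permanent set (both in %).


Elongation at break = 128.9%
Permanent set = 4.0%


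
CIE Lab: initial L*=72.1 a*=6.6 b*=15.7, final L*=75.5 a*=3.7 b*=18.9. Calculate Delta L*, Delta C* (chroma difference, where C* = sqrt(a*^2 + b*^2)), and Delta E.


Delta L* = 75.5 - 72.1 = 3.4
C1* = sqrt((6.6)^2 + (15.7)^2) = 17.031
C2* = sqrt((3.7)^2 + (18.9)^2) = 19.259
Delta C* = 19.259 - 17.031 = 2.23
Delta E = sqrt((3.4)^2 + (-2.9)^2 + (3.2)^2) = 5.50


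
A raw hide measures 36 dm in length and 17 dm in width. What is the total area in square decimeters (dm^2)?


612 dm^2

Area = length x width
Area = 36 x 17 = 612 dm^2


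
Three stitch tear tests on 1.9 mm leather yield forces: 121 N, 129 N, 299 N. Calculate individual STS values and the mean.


STS1 = 63.7 N/mm
STS2 = 67.9 N/mm
STS3 = 157.4 N/mm
Mean = 96.3 N/mm


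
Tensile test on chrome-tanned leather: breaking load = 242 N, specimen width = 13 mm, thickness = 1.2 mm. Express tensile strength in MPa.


15.51 MPa

Cross-section = 13 x 1.2 = 15.6 mm^2
TS = 242 / 15.6 = 15.51 MPa
(1 N/mm^2 = 1 MPa)


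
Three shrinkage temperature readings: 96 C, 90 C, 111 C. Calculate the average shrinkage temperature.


99.0 C

Average = (96 + 90 + 111) / 3
Average = 297 / 3 = 99.0 C


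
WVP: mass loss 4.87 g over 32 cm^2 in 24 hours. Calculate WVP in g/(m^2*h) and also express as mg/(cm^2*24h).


WVP = 4.87 / (32 x 24) x 10000 = 63.41 g/(m^2*h)
Mass loss in mg = 4.87 x 1000 = 4870 mg
Per cm^2 per 24h in mg: 4870 x 24 / (32 x 24) = 116880 / 768 = 152.19 mg/(cm^2*24h)


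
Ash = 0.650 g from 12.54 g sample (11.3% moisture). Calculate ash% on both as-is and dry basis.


As-is ash% = 0.650 / 12.54 x 100 = 5.18%
Dry mass = 12.54 x (100 - 11.3) / 100 = 11.12298 g
Dry-basis ash% = 0.650 / 11.12298 x 100 = 5.84%


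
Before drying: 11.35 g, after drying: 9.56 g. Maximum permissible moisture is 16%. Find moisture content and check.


Moisture content = 15.8%
Acceptable: Yes

MC = (11.35 - 9.56) / 11.35 x 100 = 15.8%
Maximum: 16%
Acceptable: Yes
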